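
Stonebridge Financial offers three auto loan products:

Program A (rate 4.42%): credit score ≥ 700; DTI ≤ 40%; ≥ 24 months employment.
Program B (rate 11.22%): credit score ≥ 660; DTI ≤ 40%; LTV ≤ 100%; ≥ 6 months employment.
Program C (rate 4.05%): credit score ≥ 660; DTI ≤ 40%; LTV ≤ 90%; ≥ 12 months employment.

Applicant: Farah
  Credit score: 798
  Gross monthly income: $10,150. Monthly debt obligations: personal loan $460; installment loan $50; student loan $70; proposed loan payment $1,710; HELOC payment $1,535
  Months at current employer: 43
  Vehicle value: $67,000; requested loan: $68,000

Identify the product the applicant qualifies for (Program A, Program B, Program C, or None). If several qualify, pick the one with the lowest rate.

Program A

Total debts = (460 + 50 + 70 + 1,710 + 1,535) = 3,825; DTI = 3,825/10,150 = 37.7%.
LTV = 68,000/67,000 = 101.5%.
Program A: score 798 ≥ 700; DTI 37.7% ≤ 40%; employment 43 ≥ 24 mo → qualifies.
Program B: score 798 ≥ 660; DTI 37.7% ≤ 40%; LTV 101.5% > 100%; employment 43 ≥ 6 mo → does not qualify.
Program C: score 798 ≥ 660; DTI 37.7% ≤ 40%; LTV 101.5% > 90%; employment 43 ≥ 12 mo → does not qualify.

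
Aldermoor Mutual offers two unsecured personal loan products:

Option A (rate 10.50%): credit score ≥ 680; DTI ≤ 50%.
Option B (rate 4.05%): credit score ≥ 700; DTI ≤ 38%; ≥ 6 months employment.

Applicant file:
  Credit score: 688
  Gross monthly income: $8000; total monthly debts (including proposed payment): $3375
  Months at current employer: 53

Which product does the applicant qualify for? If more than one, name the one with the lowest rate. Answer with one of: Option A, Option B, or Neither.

Option A

DTI = 3,375/8,000 = 42.2%.
Option A: score 688 ≥ 680; DTI 42.2% ≤ 50% → qualifies.
Option B: score 688 < 700; DTI 42.2% > 38%; employment 53 ≥ 6 mo → does not qualify.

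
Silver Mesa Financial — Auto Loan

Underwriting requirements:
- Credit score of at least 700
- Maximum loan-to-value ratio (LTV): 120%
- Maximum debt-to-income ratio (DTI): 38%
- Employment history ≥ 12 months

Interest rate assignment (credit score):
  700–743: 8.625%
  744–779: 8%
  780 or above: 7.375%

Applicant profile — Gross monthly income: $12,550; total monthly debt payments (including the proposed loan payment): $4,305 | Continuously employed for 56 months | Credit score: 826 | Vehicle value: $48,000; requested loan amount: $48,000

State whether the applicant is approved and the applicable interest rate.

Credit score 826 ≥ 700 (meets minimum)
DTI = 4,305/12,550 = 34.3% ≤ 38%
LTV: 48,000 ÷ 48,000 = 100%, within 120% cap
Employment 56 ≥ 12 months
All requirements met. Score 826 falls in the 780 or above tier → 7.375%.

Approved at 7.375%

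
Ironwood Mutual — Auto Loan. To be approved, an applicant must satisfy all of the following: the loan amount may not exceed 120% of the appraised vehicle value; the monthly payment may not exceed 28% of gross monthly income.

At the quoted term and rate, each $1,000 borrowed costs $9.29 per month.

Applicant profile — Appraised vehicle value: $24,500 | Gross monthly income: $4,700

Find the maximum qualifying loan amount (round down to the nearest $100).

Payment cap: 28% × $4,700 = $1,316/month.
At $9.29 per $1,000, that supports 1,316/9.29 × 1,000 ≈ $141,657 → $141,600.
LTV cap: 120% × $24,500 = $29,400 → $29,400.
Binding constraint: loan-to-value.

$29,400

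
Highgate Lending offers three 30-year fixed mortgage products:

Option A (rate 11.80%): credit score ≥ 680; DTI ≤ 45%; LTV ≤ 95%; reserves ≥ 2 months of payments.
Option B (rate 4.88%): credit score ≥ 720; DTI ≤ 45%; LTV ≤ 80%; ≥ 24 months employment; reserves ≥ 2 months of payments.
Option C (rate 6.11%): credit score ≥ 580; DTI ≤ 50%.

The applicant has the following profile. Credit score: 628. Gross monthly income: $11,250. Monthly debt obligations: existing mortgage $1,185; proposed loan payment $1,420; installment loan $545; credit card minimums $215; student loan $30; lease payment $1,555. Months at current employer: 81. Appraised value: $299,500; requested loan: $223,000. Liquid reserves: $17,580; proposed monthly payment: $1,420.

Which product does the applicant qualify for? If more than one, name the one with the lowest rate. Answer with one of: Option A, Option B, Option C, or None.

Option C

Total debts = (1,185 + 1,420 + 545 + 215 + 30 + 1,555) = 4,950; DTI = 4,950/11,250 = 44%.
LTV = 223,000/299,500 = 74.5%.
Reserves = 17,580/1,420 = 12.4 months.
Option A: score 628 < 680; DTI 44% ≤ 45%; LTV 74.5% ≤ 95%; reserves 12.4 ≥ 2 mo → does not qualify.
Option B: score 628 < 720; DTI 44% ≤ 45%; LTV 74.5% ≤ 80%; employment 81 ≥ 24 mo; reserves 12.4 ≥ 2 mo → does not qualify.
Option C: score 628 ≥ 580; DTI 44% ≤ 50% → qualifies.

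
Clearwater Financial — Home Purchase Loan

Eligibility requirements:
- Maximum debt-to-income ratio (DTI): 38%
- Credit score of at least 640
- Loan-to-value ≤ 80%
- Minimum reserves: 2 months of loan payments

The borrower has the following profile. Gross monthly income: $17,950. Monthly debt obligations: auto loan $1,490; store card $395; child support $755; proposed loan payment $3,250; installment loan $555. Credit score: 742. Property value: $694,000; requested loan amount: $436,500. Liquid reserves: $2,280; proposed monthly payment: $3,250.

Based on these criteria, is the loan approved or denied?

Denied

Total monthly debts = (1,490 + 395 + 755 + 3,250 + 555) = 6,445. DTI = 6,445/17,950 = 35.9% ≤ 38%
Credit score 742 ≥ 640 (meets)
LTV: 436,500 ÷ 694,000 = 62.9%, within 80% cap
Liquid reserves cover 2,280/3,250 = 0.7 months — < 2 required
Fails on reserves.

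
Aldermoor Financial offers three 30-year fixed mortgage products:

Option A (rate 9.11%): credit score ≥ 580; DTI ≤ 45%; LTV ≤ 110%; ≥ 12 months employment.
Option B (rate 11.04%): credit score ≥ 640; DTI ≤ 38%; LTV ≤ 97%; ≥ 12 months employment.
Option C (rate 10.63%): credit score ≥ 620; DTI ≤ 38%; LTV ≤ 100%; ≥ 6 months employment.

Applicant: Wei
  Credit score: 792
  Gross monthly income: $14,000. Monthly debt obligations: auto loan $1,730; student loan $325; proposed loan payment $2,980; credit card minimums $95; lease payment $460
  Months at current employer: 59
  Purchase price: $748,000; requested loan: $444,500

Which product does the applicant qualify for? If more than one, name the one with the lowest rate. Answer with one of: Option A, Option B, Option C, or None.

Option A

Total debts = (1,730 + 325 + 2,980 + 95 + 460) = 5,590; DTI = 5,590/14,000 = 39.9%.
LTV = 444,500/748,000 = 59.4%.
Option A: score 792 ≥ 580; DTI 39.9% ≤ 45%; LTV 59.4% ≤ 110%; employment 59 ≥ 12 mo → qualifies.
Option B: score 792 ≥ 640; DTI 39.9% > 38%; LTV 59.4% ≤ 97%; employment 59 ≥ 12 mo → does not qualify.
Option C: score 792 ≥ 620; DTI 39.9% > 38%; LTV 59.4% ≤ 100%; employment 59 ≥ 6 mo → does not qualify.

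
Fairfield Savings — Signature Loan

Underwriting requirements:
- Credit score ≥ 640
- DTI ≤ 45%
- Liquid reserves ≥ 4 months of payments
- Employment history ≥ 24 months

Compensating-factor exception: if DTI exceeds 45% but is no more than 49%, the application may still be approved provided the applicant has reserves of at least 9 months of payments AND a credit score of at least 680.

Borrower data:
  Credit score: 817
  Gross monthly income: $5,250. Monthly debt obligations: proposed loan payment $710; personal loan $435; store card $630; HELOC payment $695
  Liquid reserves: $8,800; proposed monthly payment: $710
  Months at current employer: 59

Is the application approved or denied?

Approved

Credit score 817 ≥ 640 (meets base)
Total debts = (710 + 435 + 630 + 695) = 2,470. DTI = 2,470/5,250 = 47% > 45% — standard DTI limit exceeded.
Liquid reserves cover 8,800/710 = 12.4 months — ≥ 4 required
Employment 59 ≥ 24 months
DTI 47% is within the 45%–49% exception band; checking compensating factors.
Reserves 12.4 ≥ 9 months; credit score 817 ≥ 680.
Both compensating conditions met → exception applies.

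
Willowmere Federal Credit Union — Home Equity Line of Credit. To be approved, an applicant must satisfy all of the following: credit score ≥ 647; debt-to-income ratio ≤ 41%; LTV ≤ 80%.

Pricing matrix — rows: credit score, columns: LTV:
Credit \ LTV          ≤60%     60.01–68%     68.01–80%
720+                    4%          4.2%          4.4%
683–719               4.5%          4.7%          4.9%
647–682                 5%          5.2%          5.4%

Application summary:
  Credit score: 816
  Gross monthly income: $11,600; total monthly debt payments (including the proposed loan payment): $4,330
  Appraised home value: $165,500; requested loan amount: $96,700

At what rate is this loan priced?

Credit score 816 ≥ 647; Debt-to-income = 4,330/11,600 = 37.3% — meets 41% limit
LTV = 96,700/165,500 = 58.4% ≤ 80%
Score 816 is in the 720+ band; LTV 58.4% is in the ≤60% band → 4%.

4%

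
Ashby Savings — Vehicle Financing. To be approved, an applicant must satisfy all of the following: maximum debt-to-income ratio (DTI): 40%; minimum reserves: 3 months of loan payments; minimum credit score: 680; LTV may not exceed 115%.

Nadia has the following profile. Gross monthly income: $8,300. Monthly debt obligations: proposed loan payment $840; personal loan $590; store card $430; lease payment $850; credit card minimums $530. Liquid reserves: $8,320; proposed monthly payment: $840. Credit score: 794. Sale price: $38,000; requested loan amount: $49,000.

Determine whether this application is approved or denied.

Total monthly debts = (840 + 590 + 430 + 850 + 530) = 3,240. DTI = 3,240/8,300 = 39% ≤ 40%
Liquid reserves cover 8,320/840 = 9.9 months — ≥ 3 required
Credit score 794 ≥ 680 (meets)
LTV: 49,000 ÷ 38,000 = 128.9%, exceeds 115% cap
Fails on LTV.

Denied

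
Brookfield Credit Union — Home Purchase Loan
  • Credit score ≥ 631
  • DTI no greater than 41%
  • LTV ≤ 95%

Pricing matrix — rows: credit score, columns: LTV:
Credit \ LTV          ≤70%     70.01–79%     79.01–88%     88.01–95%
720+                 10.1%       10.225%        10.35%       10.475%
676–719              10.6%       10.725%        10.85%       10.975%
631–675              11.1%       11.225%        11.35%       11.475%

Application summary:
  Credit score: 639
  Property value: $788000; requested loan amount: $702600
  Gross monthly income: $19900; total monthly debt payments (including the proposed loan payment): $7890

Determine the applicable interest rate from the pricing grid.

11.475%

Credit score 639 ≥ 631; DTI = 7,890/19,900 = 39.6% ≤ 41%
LTV: 702,600 ÷ 788,000 = 89.2%, within 95% cap
Row: 639 falls in 631–675. Column: 89.2% falls in 88.01–95%. Rate = 11.475%.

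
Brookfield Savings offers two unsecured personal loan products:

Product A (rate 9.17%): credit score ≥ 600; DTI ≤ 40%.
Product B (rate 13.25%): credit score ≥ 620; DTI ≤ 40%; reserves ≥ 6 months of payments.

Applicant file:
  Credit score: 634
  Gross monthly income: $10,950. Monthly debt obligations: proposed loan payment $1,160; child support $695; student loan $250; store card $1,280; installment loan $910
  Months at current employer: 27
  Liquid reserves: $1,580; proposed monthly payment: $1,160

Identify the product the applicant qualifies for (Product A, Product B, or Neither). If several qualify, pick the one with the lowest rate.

Total debts = (1,160 + 695 + 250 + 1,280 + 910) = 4,295; DTI = 4,295/10,950 = 39.2%.
Reserves = 1,580/1,160 = 1.4 months.
Product A: score 634 ≥ 600; DTI 39.2% ≤ 40% → qualifies.
Product B: score 634 ≥ 620; DTI 39.2% ≤ 40%; reserves 1.4 < 6 mo → does not qualify.

Product A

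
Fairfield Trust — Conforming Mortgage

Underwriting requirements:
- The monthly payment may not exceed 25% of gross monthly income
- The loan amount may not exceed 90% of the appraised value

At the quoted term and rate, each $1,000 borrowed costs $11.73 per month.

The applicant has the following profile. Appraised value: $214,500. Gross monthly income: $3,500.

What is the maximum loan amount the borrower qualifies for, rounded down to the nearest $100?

$74,500

Payment cap: 25% × $3,500 = $875/month.
At $11.73 per $1,000, that supports 875/11.73 × 1,000 ≈ $74,595 → $74,500.
LTV cap: 90% × $214,500 = $193,050 → $193,000.
Binding constraint: payment-to-income.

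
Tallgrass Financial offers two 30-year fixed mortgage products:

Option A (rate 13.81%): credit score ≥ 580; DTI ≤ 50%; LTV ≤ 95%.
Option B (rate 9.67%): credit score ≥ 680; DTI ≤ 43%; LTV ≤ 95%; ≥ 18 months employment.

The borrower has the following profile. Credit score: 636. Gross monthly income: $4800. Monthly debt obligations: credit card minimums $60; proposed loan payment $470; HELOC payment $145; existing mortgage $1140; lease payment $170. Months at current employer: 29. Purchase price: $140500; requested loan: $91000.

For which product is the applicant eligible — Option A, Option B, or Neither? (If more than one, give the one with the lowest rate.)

Total debts = (60 + 470 + 145 + 1,140 + 170) = 1,985; DTI = 1,985/4,800 = 41.4%.
LTV = 91,000/140,500 = 64.8%.
Option A: score 636 ≥ 580; DTI 41.4% ≤ 50%; LTV 64.8% ≤ 95% → qualifies.
Option B: score 636 < 680; DTI 41.4% ≤ 43%; LTV 64.8% ≤ 95%; employment 29 ≥ 18 mo → does not qualify.

Option A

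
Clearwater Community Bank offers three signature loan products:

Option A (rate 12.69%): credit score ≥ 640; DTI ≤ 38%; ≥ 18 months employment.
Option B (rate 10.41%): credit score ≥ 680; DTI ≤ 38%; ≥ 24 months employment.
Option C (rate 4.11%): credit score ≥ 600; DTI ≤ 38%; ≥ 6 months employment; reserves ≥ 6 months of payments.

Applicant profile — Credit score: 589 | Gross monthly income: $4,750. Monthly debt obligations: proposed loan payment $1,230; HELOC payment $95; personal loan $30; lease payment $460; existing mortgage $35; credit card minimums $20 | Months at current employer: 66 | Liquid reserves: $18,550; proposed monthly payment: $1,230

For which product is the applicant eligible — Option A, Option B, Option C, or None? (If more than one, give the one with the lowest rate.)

Total debts = (1,230 + 95 + 30 + 460 + 35 + 20) = 1,870; DTI = 1,870/4,750 = 39.4%.
Reserves = 18,550/1,230 = 15.1 months.
Option A: score 589 < 640; DTI 39.4% > 38%; employment 66 ≥ 18 mo → does not qualify.
Option B: score 589 < 680; DTI 39.4% > 38%; employment 66 ≥ 24 mo → does not qualify.
Option C: score 589 < 600; DTI 39.4% > 38%; employment 66 ≥ 6 mo; reserves 15.1 ≥ 6 mo → does not qualify.

None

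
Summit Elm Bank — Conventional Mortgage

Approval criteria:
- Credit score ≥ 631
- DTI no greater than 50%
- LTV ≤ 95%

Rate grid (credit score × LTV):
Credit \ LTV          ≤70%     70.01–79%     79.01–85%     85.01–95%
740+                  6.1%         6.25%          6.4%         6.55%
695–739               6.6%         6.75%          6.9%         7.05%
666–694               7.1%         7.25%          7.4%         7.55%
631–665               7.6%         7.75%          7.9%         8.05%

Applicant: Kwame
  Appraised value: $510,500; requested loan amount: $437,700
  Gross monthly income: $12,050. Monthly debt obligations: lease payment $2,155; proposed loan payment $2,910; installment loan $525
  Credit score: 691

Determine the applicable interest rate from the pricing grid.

7.55%

Credit score 691 ≥ 631; Total monthly debts = (2,155 + 2,910 + 525) = 5,590. DTI = 5,590/12,050 = 46.4% ≤ 50%
LTV: 437,700 ÷ 510,500 = 85.7%, within 95% cap
Credit 691 → row 666–694; LTV 85.7% → column 85.01–95%. Grid cell → 7.55%.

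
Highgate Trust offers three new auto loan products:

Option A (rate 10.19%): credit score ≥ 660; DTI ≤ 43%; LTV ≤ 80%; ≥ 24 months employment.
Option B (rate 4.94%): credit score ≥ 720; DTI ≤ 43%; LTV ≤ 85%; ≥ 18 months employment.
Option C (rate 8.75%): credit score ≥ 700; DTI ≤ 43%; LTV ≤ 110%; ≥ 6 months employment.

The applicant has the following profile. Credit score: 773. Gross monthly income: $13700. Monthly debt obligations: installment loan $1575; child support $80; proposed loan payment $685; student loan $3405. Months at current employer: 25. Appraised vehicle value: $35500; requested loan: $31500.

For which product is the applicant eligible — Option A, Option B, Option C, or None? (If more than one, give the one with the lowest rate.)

Total debts = (1,575 + 80 + 685 + 3,405) = 5,745; DTI = 5,745/13,700 = 41.9%.
LTV = 31,500/35,500 = 88.7%.
Option A: score 773 ≥ 660; DTI 41.9% ≤ 43%; LTV 88.7% > 80%; employment 25 ≥ 24 mo → does not qualify.
Option B: score 773 ≥ 720; DTI 41.9% ≤ 43%; LTV 88.7% > 85%; employment 25 ≥ 18 mo → does not qualify.
Option C: score 773 ≥ 700; DTI 41.9% ≤ 43%; LTV 88.7% ≤ 110%; employment 25 ≥ 6 mo → qualifies.

Option C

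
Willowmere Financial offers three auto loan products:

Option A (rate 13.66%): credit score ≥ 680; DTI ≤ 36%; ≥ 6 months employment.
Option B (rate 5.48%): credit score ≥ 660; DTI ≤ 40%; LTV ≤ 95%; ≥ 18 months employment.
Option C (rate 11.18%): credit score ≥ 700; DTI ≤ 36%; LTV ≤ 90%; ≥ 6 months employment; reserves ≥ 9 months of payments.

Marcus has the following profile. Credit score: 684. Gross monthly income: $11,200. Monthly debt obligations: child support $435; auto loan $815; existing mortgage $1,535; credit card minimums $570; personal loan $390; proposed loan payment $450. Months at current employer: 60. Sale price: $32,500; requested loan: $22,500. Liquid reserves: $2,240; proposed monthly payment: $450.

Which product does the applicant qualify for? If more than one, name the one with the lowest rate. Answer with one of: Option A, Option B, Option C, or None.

Option B

Total debts = (435 + 815 + 1,535 + 570 + 390 + 450) = 4,195; DTI = 4,195/11,200 = 37.5%.
LTV = 22,500/32,500 = 69.2%.
Reserves = 2,240/450 = 5.0 months.
Option A: score 684 ≥ 680; DTI 37.5% > 36%; employment 60 ≥ 6 mo → does not qualify.
Option B: score 684 ≥ 660; DTI 37.5% ≤ 40%; LTV 69.2% ≤ 95%; employment 60 ≥ 18 mo → qualifies.
Option C: score 684 < 700; DTI 37.5% > 36%; LTV 69.2% ≤ 90%; employment 60 ≥ 6 mo; reserves 5.0 < 9 mo → does not qualify.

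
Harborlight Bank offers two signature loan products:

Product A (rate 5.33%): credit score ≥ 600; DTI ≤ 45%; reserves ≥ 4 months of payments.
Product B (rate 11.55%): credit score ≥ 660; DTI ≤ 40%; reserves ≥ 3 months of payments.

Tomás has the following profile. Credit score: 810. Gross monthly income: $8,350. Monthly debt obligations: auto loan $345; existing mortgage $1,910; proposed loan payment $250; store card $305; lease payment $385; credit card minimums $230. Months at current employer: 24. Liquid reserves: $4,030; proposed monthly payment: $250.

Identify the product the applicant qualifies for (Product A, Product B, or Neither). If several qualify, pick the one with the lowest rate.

Product A

Total debts = (345 + 1,910 + 250 + 305 + 385 + 230) = 3,425; DTI = 3,425/8,350 = 41%.
Reserves = 4,030/250 = 16.1 months.
Product A: score 810 ≥ 600; DTI 41% ≤ 45%; reserves 16.1 ≥ 4 mo → qualifies.
Product B: score 810 ≥ 660; DTI 41% > 40%; reserves 16.1 ≥ 3 mo → does not qualify.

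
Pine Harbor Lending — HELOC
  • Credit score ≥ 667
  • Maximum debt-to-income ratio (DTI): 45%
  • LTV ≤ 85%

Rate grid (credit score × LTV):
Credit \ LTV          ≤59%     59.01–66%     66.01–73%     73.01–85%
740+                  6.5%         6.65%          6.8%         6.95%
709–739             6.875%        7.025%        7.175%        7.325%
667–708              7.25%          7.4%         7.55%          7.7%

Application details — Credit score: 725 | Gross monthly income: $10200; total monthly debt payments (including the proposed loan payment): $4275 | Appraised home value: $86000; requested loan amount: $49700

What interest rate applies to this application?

Credit score 725 ≥ 667; DTI = 4,275/10,200 = 41.9% ≤ 45%
LTV: 49,700 ÷ 86,000 = 57.8%, within 85% cap
Score 725 is in the 709–739 band; LTV 57.8% is in the ≤59% band → 6.875%.

6.875%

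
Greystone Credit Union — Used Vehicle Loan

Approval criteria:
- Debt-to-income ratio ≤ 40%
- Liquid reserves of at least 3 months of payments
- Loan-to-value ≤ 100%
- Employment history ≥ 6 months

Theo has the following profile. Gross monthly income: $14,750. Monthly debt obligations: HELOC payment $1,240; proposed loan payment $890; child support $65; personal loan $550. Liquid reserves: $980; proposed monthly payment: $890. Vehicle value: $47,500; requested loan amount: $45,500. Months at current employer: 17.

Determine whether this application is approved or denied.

Total monthly debts = (1,240 + 890 + 65 + 550) = 2,745. Debt-to-income = 2,745/14,750 = 18.6% — meets 40% limit
Liquid reserves cover 980/890 = 1.1 months — < 3 required
LTV = 45,500/47,500 = 95.8% ≤ 100%
Employment 17 ≥ 6 months
Fails on reserves.

Denied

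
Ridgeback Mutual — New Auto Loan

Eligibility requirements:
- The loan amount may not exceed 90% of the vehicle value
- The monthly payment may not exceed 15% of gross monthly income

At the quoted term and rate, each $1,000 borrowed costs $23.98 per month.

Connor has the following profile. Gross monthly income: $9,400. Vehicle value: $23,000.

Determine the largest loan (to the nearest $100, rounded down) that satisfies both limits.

Payment cap: 15% × $9,400 = $1,410/month.
At $23.98 per $1,000, that supports 1,410/23.98 × 1,000 ≈ $58,798 → $58,700.
LTV cap: 90% × $23,000 = $20,700 → $20,700.
Binding constraint: loan-to-value.

$20,700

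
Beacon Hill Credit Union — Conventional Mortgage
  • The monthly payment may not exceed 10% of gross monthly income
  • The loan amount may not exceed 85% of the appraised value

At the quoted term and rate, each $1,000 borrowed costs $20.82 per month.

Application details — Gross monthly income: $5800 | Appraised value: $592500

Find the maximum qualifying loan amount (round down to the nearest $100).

$27,800

Payment cap: 10% × $5,800 = $580/month.
At $20.82 per $1,000, that supports 580/20.82 × 1,000 ≈ $27,857 → $27,800.
LTV cap: 85% × $592,500 = $503,625 → $503,600.
Binding constraint: payment-to-income.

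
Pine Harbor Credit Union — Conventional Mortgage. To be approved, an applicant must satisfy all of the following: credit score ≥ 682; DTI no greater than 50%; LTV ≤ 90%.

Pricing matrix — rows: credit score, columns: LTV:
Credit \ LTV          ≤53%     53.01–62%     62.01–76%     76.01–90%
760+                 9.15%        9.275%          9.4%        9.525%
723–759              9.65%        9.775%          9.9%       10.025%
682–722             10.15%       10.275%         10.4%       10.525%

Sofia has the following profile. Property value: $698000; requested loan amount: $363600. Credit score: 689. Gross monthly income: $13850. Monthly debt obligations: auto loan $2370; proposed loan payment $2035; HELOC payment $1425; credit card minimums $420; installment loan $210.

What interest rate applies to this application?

Credit score 689 ≥ 682; Total monthly debts = (2,370 + 2,035 + 1,425 + 420 + 210) = 6,460. DTI: 6,460 ÷ 13,850 = 46.6%, within the 50% cap
Loan-to-value = 363,600/698,000 = 52.1% — pass (90% max)
Row: 689 falls in 682–722. Column: 52.1% falls in ≤53%. Rate = 10.15%.

10.15%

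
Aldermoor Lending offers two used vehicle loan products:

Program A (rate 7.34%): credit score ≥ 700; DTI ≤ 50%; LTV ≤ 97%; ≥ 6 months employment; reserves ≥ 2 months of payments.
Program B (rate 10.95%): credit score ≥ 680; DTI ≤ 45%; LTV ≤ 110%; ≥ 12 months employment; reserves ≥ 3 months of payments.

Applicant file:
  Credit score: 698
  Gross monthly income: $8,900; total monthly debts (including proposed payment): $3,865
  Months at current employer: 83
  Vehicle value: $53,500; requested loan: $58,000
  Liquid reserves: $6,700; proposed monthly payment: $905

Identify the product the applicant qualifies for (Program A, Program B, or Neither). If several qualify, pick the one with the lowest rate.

Program B

DTI = 3,865/8,900 = 43.4%.
LTV = 58,000/53,500 = 108.4%.
Reserves = 6,700/905 = 7.4 months.
Program A: score 698 < 700; DTI 43.4% ≤ 50%; LTV 108.4% > 97%; employment 83 ≥ 6 mo; reserves 7.4 ≥ 2 mo → does not qualify.
Program B: score 698 ≥ 680; DTI 43.4% ≤ 45%; LTV 108.4% ≤ 110%; employment 83 ≥ 12 mo; reserves 7.4 ≥ 3 mo → qualifies.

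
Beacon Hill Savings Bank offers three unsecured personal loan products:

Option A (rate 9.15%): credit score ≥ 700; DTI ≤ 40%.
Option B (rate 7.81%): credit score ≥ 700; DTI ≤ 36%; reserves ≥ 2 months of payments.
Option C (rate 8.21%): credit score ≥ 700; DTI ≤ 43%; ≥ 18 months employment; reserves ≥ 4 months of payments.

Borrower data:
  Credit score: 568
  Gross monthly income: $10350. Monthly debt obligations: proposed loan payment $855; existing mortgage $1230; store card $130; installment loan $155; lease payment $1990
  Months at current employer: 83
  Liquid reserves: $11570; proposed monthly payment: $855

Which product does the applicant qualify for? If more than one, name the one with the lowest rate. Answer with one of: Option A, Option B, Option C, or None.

None

Total debts = (855 + 1,230 + 130 + 155 + 1,990) = 4,360; DTI = 4,360/10,350 = 42.1%.
Reserves = 11,570/855 = 13.5 months.
Option A: score 568 < 700; DTI 42.1% > 40% → does not qualify.
Option B: score 568 < 700; DTI 42.1% > 36%; reserves 13.5 ≥ 2 mo → does not qualify.
Option C: score 568 < 700; DTI 42.1% ≤ 43%; employment 83 ≥ 18 mo; reserves 13.5 ≥ 4 mo → does not qualify.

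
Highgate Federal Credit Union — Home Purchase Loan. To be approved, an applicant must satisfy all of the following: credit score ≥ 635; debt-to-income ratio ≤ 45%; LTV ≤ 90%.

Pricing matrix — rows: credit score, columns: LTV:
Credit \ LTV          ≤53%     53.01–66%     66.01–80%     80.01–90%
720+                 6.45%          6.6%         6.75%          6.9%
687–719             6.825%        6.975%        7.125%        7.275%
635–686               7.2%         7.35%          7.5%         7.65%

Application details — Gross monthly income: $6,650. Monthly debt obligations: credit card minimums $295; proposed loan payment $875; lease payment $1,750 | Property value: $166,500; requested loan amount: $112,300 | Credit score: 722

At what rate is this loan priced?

6.75%

Credit score 722 ≥ 635; Total monthly debts = (295 + 875 + 1,750) = 2,920. DTI = 2,920/6,650 = 43.9% ≤ 45%
Loan-to-value = 112,300/166,500 = 67.4% — pass (90% max)
Row: 722 falls in 720+. Column: 67.4% falls in 66.01–80%. Rate = 6.75%.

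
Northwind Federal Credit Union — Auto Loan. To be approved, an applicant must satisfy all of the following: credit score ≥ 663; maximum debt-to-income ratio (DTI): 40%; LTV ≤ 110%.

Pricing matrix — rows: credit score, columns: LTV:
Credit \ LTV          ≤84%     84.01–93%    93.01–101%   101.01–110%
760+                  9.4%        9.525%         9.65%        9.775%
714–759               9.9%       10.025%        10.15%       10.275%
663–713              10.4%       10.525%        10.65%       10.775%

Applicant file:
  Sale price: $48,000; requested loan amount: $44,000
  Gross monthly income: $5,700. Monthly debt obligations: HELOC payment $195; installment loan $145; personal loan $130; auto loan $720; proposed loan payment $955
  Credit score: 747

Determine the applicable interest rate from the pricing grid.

Credit score 747 ≥ 663; Total monthly debts = (195 + 145 + 130 + 720 + 955) = 2,145. DTI: 2,145 ÷ 5,700 = 37.6%, within the 40% cap
Loan-to-value = 44,000/48,000 = 91.7% — pass (110% max)
Score 747 is in the 714–759 band; LTV 91.7% is in the 84.01–93% band → 10.025%.

10.025%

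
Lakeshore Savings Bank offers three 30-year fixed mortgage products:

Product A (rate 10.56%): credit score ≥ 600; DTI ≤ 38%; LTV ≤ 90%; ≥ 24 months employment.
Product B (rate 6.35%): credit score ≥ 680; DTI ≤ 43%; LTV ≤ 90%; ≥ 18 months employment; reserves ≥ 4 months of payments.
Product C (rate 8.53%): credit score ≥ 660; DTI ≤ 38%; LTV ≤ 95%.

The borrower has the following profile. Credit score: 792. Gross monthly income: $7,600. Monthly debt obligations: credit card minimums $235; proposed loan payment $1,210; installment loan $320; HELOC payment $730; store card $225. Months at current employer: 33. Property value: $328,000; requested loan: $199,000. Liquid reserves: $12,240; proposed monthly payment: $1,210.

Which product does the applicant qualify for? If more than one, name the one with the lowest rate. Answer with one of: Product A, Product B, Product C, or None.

Total debts = (235 + 1,210 + 320 + 730 + 225) = 2,720; DTI = 2,720/7,600 = 35.8%.
LTV = 199,000/328,000 = 60.7%.
Reserves = 12,240/1,210 = 10.1 months.
Product A: score 792 ≥ 600; DTI 35.8% ≤ 38%; LTV 60.7% ≤ 90%; employment 33 ≥ 24 mo → qualifies.
Product B: score 792 ≥ 680; DTI 35.8% ≤ 43%; LTV 60.7% ≤ 90%; employment 33 ≥ 18 mo; reserves 10.1 ≥ 4 mo → qualifies.
Product C: score 792 ≥ 660; DTI 35.8% ≤ 38%; LTV 60.7% ≤ 95% → qualifies.
Qualifying: Product A, Product B, Product C. Lowest rate is 6.35% → Product B.

Product B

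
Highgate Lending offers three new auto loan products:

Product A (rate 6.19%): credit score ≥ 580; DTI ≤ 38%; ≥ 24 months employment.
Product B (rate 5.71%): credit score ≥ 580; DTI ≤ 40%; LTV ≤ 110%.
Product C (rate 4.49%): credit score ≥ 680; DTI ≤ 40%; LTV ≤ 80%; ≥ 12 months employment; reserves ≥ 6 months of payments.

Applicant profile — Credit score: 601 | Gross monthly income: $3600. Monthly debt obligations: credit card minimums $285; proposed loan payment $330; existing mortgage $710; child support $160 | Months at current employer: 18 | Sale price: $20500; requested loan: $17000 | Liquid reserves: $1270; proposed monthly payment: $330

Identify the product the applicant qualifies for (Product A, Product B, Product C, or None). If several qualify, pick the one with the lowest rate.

None

Total debts = (285 + 330 + 710 + 160) = 1,485; DTI = 1,485/3,600 = 41.2%.
LTV = 17,000/20,500 = 82.9%.
Reserves = 1,270/330 = 3.8 months.
Product A: score 601 ≥ 580; DTI 41.2% > 38%; employment 18 < 24 mo → does not qualify.
Product B: score 601 ≥ 580; DTI 41.2% > 40%; LTV 82.9% ≤ 110% → does not qualify.
Product C: score 601 < 680; DTI 41.2% > 40%; LTV 82.9% > 80%; employment 18 ≥ 12 mo; reserves 3.8 < 6 mo → does not qualify.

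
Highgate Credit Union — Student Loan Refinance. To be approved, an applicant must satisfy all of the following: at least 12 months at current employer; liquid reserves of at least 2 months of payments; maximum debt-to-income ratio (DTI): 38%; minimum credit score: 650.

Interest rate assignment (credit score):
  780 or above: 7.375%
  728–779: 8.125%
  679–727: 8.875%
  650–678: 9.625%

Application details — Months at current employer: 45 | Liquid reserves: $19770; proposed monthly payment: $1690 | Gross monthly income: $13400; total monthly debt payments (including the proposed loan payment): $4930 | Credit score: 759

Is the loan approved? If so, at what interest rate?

Credit score 759 ≥ 650 (meets minimum)
DTI: 4,930 ÷ 13,400 = 36.8%, within the 38% cap
Liquid reserves cover 19,770/1,690 = 11.7 months — ≥ 2 required
Employment 45 ≥ 12 months
All requirements met. Score 759 falls in the 728–779 tier → 8.125%.

Approved at 8.125%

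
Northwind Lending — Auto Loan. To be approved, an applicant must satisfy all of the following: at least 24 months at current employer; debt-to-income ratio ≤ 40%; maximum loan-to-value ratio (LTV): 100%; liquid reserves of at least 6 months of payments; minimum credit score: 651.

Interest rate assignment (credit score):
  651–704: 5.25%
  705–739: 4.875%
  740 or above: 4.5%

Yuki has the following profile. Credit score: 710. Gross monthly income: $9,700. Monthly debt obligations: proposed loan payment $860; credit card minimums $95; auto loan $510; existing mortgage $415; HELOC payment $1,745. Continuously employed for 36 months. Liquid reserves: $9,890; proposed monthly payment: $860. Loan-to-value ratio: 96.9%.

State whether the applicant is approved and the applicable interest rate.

Approved at 4.875%

Credit score 710 ≥ 651 (meets minimum)
Total monthly debts = (860 + 95 + 510 + 415 + 1,745) = 3,625. DTI: 3,625 ÷ 9,700 = 37.4%, within the 40% cap
Reserves: 9,890 ÷ 860 = 11.5 months (meets 6-month minimum)
LTV 96.9% ≤ 100%
Employment 36 ≥ 24 months
All requirements met. Score 710 falls in the 705–739 tier → 4.875%.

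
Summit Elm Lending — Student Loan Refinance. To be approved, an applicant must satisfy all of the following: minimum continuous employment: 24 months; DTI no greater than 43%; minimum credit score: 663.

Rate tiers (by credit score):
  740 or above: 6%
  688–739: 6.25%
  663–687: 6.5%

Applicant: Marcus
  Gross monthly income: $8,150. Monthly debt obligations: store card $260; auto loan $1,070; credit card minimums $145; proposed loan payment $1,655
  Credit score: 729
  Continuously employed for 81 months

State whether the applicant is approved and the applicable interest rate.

Credit score 729 ≥ 663 (meets minimum)
Total monthly debts = (260 + 1,070 + 145 + 1,655) = 3,130. DTI: 3,130 ÷ 8,150 = 38.4%, within the 43% cap
Employment 81 ≥ 24 months
All requirements met. Score 729 falls in the 688–739 tier → 6.25%.

Approved at 6.25%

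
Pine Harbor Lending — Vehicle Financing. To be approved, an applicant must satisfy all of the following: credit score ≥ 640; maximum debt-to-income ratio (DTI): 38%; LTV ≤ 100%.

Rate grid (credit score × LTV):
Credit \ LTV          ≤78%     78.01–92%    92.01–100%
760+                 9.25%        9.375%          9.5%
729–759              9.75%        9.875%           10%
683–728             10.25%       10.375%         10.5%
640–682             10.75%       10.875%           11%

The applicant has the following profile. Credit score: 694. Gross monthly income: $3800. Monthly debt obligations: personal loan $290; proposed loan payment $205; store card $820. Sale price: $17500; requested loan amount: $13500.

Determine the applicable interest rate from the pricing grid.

Credit score 694 ≥ 640; Total monthly debts = (290 + 205 + 820) = 1,315. DTI = 1,315/3,800 = 34.6% ≤ 38%
LTV = 13,500/17,500 = 77.1% ≤ 100%
Score 694 is in the 683–728 band; LTV 77.1% is in the ≤78% band → 10.25%.

10.25%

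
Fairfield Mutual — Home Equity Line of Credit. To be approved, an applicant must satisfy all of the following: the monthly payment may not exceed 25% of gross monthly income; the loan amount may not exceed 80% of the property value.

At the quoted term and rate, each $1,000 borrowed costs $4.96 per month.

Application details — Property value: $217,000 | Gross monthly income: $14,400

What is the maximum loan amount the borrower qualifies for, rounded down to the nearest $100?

Payment cap: 25% × $14,400 = $3,600/month.
At $4.96 per $1,000, that supports 3,600/4.96 × 1,000 ≈ $725,806 → $725,800.
LTV cap: 80% × $217,000 = $173,600 → $173,600.
Binding constraint: loan-to-value.

$173,600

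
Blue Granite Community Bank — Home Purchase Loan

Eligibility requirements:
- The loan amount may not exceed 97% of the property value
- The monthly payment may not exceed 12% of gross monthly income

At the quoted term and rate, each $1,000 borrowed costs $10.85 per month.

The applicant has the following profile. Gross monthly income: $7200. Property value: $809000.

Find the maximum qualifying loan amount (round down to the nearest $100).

$79,600

Payment cap: 12% × $7,200 = $864/month.
At $10.85 per $1,000, that supports 864/10.85 × 1,000 ≈ $79,631 → $79,600.
LTV cap: 97% × $809,000 = $784,730 → $784,700.
Binding constraint: payment-to-income.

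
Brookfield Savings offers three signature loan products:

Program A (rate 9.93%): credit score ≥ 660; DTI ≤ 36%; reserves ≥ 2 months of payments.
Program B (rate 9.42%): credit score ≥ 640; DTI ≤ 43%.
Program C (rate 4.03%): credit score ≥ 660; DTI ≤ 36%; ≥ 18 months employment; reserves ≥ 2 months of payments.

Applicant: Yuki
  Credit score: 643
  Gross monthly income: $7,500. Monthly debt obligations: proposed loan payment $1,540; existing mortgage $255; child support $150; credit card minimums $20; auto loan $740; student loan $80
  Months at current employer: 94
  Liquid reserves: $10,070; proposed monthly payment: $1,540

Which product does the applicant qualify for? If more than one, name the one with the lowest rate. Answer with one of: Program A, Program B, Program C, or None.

Total debts = (1,540 + 255 + 150 + 20 + 740 + 80) = 2,785; DTI = 2,785/7,500 = 37.1%.
Reserves = 10,070/1,540 = 6.5 months.
Program A: score 643 < 660; DTI 37.1% > 36%; reserves 6.5 ≥ 2 mo → does not qualify.
Program B: score 643 ≥ 640; DTI 37.1% ≤ 43% → qualifies.
Program C: score 643 < 660; DTI 37.1% > 36%; employment 94 ≥ 18 mo; reserves 6.5 ≥ 2 mo → does not qualify.

Program B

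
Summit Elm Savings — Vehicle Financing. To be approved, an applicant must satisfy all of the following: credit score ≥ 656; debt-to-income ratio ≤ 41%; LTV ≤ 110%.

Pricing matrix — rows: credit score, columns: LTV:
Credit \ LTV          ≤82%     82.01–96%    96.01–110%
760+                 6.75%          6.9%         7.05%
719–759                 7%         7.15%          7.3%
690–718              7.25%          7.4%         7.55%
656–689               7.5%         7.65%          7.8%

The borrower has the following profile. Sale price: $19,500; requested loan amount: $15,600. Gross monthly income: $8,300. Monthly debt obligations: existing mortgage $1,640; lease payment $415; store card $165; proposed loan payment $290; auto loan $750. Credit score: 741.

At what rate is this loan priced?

Credit score 741 ≥ 656; Total monthly debts = (1,640 + 415 + 165 + 290 + 750) = 3,260. DTI: 3,260 ÷ 8,300 = 39.3%, within the 41% cap
Loan-to-value = 15,600/19,500 = 80% — pass (110% max)
Credit 741 → row 719–759; LTV 80% → column ≤82%. Grid cell → 7%.

7%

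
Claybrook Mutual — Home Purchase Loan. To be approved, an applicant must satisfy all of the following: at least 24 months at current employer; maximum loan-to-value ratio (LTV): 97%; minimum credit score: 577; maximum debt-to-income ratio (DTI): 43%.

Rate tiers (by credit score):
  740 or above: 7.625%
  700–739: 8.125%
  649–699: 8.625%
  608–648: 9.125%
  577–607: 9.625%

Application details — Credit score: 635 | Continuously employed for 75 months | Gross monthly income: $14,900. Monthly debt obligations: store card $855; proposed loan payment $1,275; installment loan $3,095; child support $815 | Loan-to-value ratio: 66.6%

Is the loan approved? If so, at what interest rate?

Credit score 635 ≥ 577 (meets minimum)
LTV 66.6% ≤ 97%
Total monthly debts = (855 + 1,275 + 3,095 + 815) = 6,040. Debt-to-income = 6,040/14,900 = 40.5% — meets 43% limit
Employment 75 ≥ 24 months
All requirements met. Score 635 falls in the 608–648 tier → 9.125%.

Approved at 9.125%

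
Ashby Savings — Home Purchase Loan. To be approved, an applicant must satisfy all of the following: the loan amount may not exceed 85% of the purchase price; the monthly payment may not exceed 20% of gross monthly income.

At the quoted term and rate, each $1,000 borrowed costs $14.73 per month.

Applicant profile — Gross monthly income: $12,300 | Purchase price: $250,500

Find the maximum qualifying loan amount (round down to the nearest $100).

$167,000

Payment cap: 20% × $12,300 = $2,460/month.
At $14.73 per $1,000, that supports 2,460/14.73 × 1,000 ≈ $167,006 → $167,000.
LTV cap: 85% × $250,500 = $212,925 → $212,900.
Binding constraint: payment-to-income.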